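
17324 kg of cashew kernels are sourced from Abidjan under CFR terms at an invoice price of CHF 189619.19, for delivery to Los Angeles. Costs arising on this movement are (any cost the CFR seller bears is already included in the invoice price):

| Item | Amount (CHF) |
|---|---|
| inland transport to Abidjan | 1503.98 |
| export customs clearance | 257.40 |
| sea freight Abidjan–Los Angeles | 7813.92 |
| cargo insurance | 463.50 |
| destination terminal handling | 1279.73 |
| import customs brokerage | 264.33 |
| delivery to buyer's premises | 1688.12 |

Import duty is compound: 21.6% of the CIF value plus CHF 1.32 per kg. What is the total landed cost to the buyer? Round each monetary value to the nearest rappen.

CFR: the seller pays costs through ocean freight to the destination port, but not insurance.
Already in the invoice (seller's account under CFR): inland to port, export clearance, freight — exclude.
CIF value = CFR price + insurance = 189619.19 + 463.50 = 190082.69
Ad valorem component: 190082.69 × 21.6% = 41057.86
Specific component: 17324 × 1.32 = 22867.68
Import duty = 41057.86 + 22867.68 = 63925.54
Buyer bears: insurance 463.50 + destination terminal 1279.73 + brokerage 264.33 + delivery 1688.12 + duty 63925.54 = 67621.22
Landed cost = invoice 189619.19 + 67621.22 = 257240.41

Total landed cost: CHF 257240.41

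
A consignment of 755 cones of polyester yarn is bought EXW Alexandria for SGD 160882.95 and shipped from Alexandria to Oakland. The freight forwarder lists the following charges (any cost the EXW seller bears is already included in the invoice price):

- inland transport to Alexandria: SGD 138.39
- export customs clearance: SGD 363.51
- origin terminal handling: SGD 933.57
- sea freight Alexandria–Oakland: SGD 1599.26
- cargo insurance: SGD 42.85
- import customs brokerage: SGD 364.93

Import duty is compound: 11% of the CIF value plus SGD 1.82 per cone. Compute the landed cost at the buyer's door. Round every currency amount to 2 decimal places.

EXW: the seller makes goods available at their premises; the buyer bears all onward costs.
CIF value = EXW price + inland to port + export clearance + origin terminal + freight + insurance = 160882.95 + 138.39 + 363.51 + 933.57 + 1599.26 + 42.85 = 163960.53
Ad valorem component: 163960.53 × 11% = 18035.66
Specific component: 755 × 1.82 = 1374.10
Import duty = 18035.66 + 1374.10 = 19409.76
Buyer bears: inland to port 138.39 + export clearance 363.51 + origin terminal 933.57 + freight 1599.26 + insurance 42.85 + brokerage 364.93 + duty 19409.76 = 22852.27
Landed cost = invoice 160882.95 + 22852.27 = 183735.22

Total landed cost: SGD 183735.22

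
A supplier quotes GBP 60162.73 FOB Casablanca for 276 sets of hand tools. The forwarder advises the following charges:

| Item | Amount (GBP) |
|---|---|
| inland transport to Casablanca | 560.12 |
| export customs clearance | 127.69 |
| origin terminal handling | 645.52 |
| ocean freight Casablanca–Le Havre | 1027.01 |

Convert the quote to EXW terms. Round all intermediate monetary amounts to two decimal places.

EXW price: GBP 58829.40

Not relevant to the conversion: freight — on the buyer under both terms; not part of either seller's price.
From FOB to EXW, the seller no longer bears: inland to port, export clearance, origin terminal.
EXW price = 60162.73 − 560.12 − 127.69 − 645.52 = 58829.40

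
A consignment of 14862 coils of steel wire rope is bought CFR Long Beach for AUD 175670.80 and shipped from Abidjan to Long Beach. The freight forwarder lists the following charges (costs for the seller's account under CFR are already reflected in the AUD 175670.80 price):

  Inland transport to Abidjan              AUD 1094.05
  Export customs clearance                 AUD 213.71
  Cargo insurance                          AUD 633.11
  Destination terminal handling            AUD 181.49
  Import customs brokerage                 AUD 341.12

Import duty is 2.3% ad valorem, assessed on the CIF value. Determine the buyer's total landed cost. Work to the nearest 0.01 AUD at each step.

Total landed cost: AUD 180881.51

CFR: the seller pays costs through ocean freight to the destination port, but not insurance.
Already in the invoice (seller's account under CFR): inland to port, export clearance — exclude.
CIF value = CFR price + insurance = 175670.80 + 633.11 = 176303.91
Import duty = 176303.91 × 2.3% = 4054.99
Buyer bears: insurance 633.11 + destination terminal 181.49 + brokerage 341.12 + duty 4054.99 = 5210.71
Landed cost = invoice 175670.80 + 5210.71 = 180881.51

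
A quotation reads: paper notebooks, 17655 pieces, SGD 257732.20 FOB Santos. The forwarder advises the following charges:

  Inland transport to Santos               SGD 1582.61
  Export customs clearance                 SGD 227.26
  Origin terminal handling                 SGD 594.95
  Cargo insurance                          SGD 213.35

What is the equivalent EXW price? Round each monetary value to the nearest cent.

Not relevant to the conversion: insurance — on the buyer under both terms; not part of either seller's price.
From FOB to EXW, the seller no longer bears: inland to port, export clearance, origin terminal.
EXW price = 257732.20 − 1582.61 − 227.26 − 594.95 = 255327.38

EXW price: SGD 255327.38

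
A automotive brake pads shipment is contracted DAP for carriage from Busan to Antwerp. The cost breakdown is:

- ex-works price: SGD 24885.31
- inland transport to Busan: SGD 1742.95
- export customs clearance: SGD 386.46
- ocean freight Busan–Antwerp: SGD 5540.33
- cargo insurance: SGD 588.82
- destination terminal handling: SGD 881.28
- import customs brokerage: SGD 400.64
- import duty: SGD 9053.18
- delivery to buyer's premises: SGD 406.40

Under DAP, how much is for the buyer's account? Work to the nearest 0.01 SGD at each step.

DAP: the seller bears all costs to the named destination except import duty and clearance.
Seller's account: goods 24885.31 + inland to port 1742.95 + export clearance 386.46 + freight 5540.33 + insurance 588.82 + destination terminal 881.28 + delivery 406.40 = 34431.55
Buyer's account: brokerage 400.64 + duty 9053.18 = 9453.82

Buyer's account: SGD 9453.82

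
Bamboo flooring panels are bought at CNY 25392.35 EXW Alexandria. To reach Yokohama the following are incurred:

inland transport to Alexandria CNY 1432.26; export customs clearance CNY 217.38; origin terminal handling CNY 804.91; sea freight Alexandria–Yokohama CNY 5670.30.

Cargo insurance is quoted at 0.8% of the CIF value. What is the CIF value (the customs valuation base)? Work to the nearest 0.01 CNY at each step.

Let C be the CIF value. C = EXW price + pre-shipment costs + freight + 0.8% × C
C − 0.8% × C = 25392.35 + 1432.26 + 217.38 + 804.91 + 5670.30
0.992 × C = 33517.20
C = 33517.20 / 0.992 = 33787.50
Insurance premium = 0.8% × 33787.50 = 270.30

CIF value: CNY 33787.50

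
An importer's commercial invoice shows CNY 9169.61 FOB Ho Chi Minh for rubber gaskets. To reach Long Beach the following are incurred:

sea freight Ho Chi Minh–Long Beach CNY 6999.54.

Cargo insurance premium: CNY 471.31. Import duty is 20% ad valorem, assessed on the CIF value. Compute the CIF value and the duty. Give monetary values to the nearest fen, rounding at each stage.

CIF value: CNY 16640.46; import duty: CNY 3328.09

CIF = FOB price + freight + insurance
CIF = 9169.61 + 6999.54 + 471.31 = 16640.46
Import duty = 16640.46 × 20% = 3328.09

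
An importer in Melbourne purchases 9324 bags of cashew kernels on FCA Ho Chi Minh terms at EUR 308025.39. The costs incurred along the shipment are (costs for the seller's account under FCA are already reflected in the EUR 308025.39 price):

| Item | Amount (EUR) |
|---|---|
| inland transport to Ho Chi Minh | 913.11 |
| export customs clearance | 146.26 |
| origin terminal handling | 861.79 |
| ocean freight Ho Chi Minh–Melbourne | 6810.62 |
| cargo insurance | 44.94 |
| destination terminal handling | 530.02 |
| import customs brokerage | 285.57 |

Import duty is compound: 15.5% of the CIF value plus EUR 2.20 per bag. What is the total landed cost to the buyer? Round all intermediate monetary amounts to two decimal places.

FCA: the seller delivers export-cleared goods to the carrier; the buyer bears costs from that point.
Already in the invoice (seller's account under FCA): inland to port, export clearance — exclude.
CIF value = FCA price + origin terminal + freight + insurance = 308025.39 + 861.79 + 6810.62 + 44.94 = 315742.74
Ad valorem component: 315742.74 × 15.5% = 48940.12
Specific component: 9324 × 2.20 = 20512.80
Import duty = 48940.12 + 20512.80 = 69452.92
Buyer bears: origin terminal 861.79 + freight 6810.62 + insurance 44.94 + destination terminal 530.02 + brokerage 285.57 + duty 69452.92 = 77985.86
Landed cost = invoice 308025.39 + 77985.86 = 386011.25

Total landed cost: EUR 386011.25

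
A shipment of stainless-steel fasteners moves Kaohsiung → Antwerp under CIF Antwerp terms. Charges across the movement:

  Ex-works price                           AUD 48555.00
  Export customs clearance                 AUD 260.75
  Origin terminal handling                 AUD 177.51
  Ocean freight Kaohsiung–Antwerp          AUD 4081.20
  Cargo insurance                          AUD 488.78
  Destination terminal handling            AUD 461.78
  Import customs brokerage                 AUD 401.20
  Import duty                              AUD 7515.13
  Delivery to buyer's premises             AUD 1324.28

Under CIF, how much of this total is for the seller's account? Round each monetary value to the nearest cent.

Seller's account: AUD 53563.24

CIF: the seller pays costs through ocean freight and marine insurance to the destination port.
Seller's account: goods 48555.00 + export clearance 260.75 + origin terminal 177.51 + freight 4081.20 + insurance 488.78 = 53563.24
Buyer's account: destination terminal 461.78 + brokerage 401.20 + duty 7515.13 + delivery 1324.28 = 9702.39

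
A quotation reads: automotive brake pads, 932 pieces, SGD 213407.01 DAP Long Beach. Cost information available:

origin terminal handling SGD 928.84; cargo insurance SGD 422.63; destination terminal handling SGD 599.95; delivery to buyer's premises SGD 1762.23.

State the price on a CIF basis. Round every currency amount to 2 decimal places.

Not relevant to the conversion: origin terminal, insurance — on the seller under both DAP and CIF; already in the DAP price and stays in the CIF price.
From DAP to CIF, the seller no longer bears: destination terminal, delivery.
CIF price = 213407.01 − 599.95 − 1762.23 = 211044.83

CIF price: SGD 211044.83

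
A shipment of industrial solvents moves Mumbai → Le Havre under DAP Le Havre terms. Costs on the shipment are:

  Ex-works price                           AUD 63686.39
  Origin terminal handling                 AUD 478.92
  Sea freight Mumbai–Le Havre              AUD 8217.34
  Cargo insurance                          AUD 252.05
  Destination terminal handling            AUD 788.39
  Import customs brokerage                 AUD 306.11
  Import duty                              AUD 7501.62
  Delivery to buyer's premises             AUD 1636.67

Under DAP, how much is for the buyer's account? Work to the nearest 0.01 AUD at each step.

Buyer's account: AUD 7807.73

DAP: the seller bears all costs to the named destination except import duty and clearance.
Seller's account: goods 63686.39 + origin terminal 478.92 + freight 8217.34 + insurance 252.05 + destination terminal 788.39 + delivery 1636.67 = 75059.76
Buyer's account: brokerage 306.11 + duty 7501.62 = 7807.73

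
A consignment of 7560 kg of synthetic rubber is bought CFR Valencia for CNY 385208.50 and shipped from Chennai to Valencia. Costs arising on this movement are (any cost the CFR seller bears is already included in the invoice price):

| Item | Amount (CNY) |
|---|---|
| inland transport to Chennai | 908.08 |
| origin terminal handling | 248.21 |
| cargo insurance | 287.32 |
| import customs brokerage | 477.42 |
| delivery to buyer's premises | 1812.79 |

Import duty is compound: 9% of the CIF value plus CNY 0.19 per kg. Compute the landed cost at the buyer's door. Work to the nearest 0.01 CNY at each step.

CFR: the seller pays costs through ocean freight to the destination port, but not insurance.
Already in the invoice (seller's account under CFR): inland to port, origin terminal — exclude.
CIF value = CFR price + insurance = 385208.50 + 287.32 = 385495.82
Ad valorem component: 385495.82 × 9% = 34694.62
Specific component: 7560 × 0.19 = 1436.40
Import duty = 34694.62 + 1436.40 = 36131.02
Buyer bears: insurance 287.32 + brokerage 477.42 + delivery 1812.79 + duty 36131.02 = 38708.55
Landed cost = invoice 385208.50 + 38708.55 = 423917.05

Total landed cost: CNY 423917.05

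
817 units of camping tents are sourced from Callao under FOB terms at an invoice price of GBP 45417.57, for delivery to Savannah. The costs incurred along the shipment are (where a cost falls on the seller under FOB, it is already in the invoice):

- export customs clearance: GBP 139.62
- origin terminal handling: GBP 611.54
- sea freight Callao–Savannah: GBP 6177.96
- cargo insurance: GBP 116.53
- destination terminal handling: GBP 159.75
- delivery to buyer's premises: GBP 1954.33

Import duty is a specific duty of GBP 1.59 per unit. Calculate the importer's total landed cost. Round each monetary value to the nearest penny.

Total landed cost: GBP 55125.17

FOB: the seller bears costs until goods are on board at the origin port; the buyer bears freight, insurance and all costs thereafter.
Already in the invoice (seller's account under FOB): export clearance, origin terminal — exclude.
CIF value = FOB price + freight + insurance = 45417.57 + 6177.96 + 116.53 = 51712.06
Import duty = 817 × 1.59 = 1299.03
Buyer bears: freight 6177.96 + insurance 116.53 + destination terminal 159.75 + delivery 1954.33 + duty 1299.03 = 9707.60
Landed cost = invoice 45417.57 + 9707.60 = 55125.17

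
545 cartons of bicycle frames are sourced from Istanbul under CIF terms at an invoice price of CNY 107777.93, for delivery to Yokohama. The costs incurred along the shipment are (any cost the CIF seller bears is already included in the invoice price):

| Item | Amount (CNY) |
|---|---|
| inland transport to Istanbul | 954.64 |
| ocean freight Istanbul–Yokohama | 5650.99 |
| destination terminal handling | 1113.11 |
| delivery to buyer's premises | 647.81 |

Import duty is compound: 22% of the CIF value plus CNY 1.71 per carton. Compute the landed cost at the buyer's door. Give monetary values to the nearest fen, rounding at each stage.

CIF: the seller pays costs through ocean freight and marine insurance to the destination port.
Already in the invoice (seller's account under CIF): inland to port, freight — exclude.
The CIF price already equals the CIF value: 107777.93
Ad valorem component: 107777.93 × 22% = 23711.14
Specific component: 545 × 1.71 = 931.95
Import duty = 23711.14 + 931.95 = 24643.09
Buyer bears: destination terminal 1113.11 + delivery 647.81 + duty 24643.09 = 26404.01
Landed cost = invoice 107777.93 + 26404.01 = 134181.94

Total landed cost: CNY 134181.94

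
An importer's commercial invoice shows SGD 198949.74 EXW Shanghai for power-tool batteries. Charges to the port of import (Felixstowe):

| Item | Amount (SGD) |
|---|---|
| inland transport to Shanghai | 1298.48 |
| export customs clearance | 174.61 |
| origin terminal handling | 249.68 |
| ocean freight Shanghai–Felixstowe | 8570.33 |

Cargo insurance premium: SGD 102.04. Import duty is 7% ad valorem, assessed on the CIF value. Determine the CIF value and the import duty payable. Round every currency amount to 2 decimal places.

CIF = EXW price + pre-shipment costs + freight + insurance
CIF = 198949.74 + 1298.48 + 174.61 + 249.68 + 8570.33 + 102.04 = 209344.88
Import duty = 209344.88 × 7% = 14654.14

CIF value: SGD 209344.88; import duty: SGD 14654.14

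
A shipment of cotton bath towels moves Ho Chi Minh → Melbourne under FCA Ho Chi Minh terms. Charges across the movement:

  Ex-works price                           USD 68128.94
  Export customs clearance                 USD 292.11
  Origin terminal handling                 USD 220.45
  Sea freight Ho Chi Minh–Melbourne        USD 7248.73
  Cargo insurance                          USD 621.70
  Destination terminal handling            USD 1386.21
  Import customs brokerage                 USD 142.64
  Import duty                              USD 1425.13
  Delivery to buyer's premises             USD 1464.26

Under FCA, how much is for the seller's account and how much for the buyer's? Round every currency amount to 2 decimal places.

Seller: USD 68421.05; buyer: USD 12509.12

FCA: the seller delivers export-cleared goods to the carrier; the buyer bears costs from that point.
Seller's account: goods 68128.94 + export clearance 292.11 = 68421.05
Buyer's account: origin terminal 220.45 + freight 7248.73 + insurance 621.70 + destination terminal 1386.21 + brokerage 142.64 + duty 1425.13 + delivery 1464.26 = 12509.12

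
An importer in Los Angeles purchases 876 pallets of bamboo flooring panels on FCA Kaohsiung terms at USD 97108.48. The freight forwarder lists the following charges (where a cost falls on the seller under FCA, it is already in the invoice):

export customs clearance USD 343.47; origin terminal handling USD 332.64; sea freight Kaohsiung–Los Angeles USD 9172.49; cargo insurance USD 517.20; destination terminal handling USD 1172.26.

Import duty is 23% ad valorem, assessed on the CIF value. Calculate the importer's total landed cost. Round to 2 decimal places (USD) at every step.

FCA: the seller delivers export-cleared goods to the carrier; the buyer bears costs from that point.
Already in the invoice (seller's account under FCA): export clearance — exclude.
CIF value = FCA price + origin terminal + freight + insurance = 97108.48 + 332.64 + 9172.49 + 517.20 = 107130.81
Import duty = 107130.81 × 23% = 24640.09
Buyer bears: origin terminal 332.64 + freight 9172.49 + insurance 517.20 + destination terminal 1172.26 + duty 24640.09 = 35834.68
Landed cost = invoice 97108.48 + 35834.68 = 132943.16

Total landed cost: USD 132943.16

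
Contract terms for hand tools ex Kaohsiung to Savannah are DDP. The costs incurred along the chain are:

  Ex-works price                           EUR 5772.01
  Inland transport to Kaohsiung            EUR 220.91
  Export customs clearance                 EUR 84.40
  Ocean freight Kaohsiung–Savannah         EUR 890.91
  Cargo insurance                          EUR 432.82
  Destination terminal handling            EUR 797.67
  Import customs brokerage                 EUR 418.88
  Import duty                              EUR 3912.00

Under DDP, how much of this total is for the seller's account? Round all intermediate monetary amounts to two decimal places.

Seller's account: EUR 12529.60

DDP: the seller bears all costs including import duty.
Seller's account: goods 5772.01 + inland to port 220.91 + export clearance 84.40 + freight 890.91 + insurance 432.82 + destination terminal 797.67 + brokerage 418.88 + duty 3912.00 = 12529.60
Buyer's account: 0.00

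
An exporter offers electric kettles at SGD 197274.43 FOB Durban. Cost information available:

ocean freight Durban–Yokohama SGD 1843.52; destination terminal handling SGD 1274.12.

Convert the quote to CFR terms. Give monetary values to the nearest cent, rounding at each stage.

Not relevant to the conversion: destination terminal — on the buyer under both terms; not part of either seller's price.
From FOB to CFR, the seller additionally bears: freight.
CFR price = 197274.43 + 1843.52 = 199117.95

CFR price: SGD 199117.95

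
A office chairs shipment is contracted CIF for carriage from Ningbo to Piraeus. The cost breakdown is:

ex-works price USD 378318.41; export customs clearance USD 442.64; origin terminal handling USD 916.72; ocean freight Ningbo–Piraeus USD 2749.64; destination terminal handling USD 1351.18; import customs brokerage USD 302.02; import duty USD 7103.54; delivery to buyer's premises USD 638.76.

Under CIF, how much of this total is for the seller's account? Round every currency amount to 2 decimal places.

CIF: the seller pays costs through ocean freight and marine insurance to the destination port.
Seller's account: goods 378318.41 + export clearance 442.64 + origin terminal 916.72 + freight 2749.64 = 382427.41
Buyer's account: destination terminal 1351.18 + brokerage 302.02 + duty 7103.54 + delivery 638.76 = 9395.50

Seller's account: USD 382427.41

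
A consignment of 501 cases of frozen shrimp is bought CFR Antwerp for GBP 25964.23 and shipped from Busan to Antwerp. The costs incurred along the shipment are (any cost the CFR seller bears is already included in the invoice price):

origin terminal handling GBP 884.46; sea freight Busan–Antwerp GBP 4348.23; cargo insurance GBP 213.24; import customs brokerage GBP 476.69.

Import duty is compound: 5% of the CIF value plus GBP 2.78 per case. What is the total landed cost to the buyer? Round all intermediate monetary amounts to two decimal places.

CFR: the seller pays costs through ocean freight to the destination port, but not insurance.
Already in the invoice (seller's account under CFR): origin terminal, freight — exclude.
CIF value = CFR price + insurance = 25964.23 + 213.24 = 26177.47
Ad valorem component: 26177.47 × 5% = 1308.87
Specific component: 501 × 2.78 = 1392.78
Import duty = 1308.87 + 1392.78 = 2701.65
Buyer bears: insurance 213.24 + brokerage 476.69 + duty 2701.65 = 3391.58
Landed cost = invoice 25964.23 + 3391.58 = 29355.81

Total landed cost: GBP 29355.81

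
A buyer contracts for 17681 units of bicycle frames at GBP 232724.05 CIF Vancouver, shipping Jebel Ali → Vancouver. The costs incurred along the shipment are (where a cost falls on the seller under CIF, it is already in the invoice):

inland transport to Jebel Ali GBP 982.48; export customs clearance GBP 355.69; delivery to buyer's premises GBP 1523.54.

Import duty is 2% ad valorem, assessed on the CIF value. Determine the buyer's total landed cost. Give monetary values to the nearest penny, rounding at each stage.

CIF: the seller pays costs through ocean freight and marine insurance to the destination port.
Already in the invoice (seller's account under CIF): inland to port, export clearance — exclude.
The CIF price already equals the CIF value: 232724.05
Import duty = 232724.05 × 2% = 4654.48
Buyer bears: delivery 1523.54 + duty 4654.48 = 6178.02
Landed cost = invoice 232724.05 + 6178.02 = 238902.07

Total landed cost: GBP 238902.07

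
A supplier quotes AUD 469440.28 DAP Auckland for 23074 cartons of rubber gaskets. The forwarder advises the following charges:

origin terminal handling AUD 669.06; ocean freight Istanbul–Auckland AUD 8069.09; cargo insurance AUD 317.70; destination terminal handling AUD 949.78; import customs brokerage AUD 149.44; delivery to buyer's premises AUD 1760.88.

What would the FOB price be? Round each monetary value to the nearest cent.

FOB price: AUD 458342.83

Not relevant to the conversion: origin terminal — on the seller under both DAP and FOB; already in the DAP price and stays in the FOB price. brokerage — on the buyer under both terms; not part of either seller's price.
From DAP to FOB, the seller no longer bears: freight, insurance, destination terminal, delivery.
FOB price = 469440.28 − 8069.09 − 317.70 − 949.78 − 1760.88 = 458342.83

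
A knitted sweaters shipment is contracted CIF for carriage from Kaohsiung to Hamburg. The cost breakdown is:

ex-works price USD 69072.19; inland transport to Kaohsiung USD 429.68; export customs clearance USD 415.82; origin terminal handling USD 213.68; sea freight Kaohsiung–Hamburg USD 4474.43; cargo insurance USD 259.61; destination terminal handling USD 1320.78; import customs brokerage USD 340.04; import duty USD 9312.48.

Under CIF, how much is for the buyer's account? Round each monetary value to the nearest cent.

CIF: the seller pays costs through ocean freight and marine insurance to the destination port.
Seller's account: goods 69072.19 + inland to port 429.68 + export clearance 415.82 + origin terminal 213.68 + freight 4474.43 + insurance 259.61 = 74865.41
Buyer's account: destination terminal 1320.78 + brokerage 340.04 + duty 9312.48 = 10973.30

Buyer's account: USD 10973.30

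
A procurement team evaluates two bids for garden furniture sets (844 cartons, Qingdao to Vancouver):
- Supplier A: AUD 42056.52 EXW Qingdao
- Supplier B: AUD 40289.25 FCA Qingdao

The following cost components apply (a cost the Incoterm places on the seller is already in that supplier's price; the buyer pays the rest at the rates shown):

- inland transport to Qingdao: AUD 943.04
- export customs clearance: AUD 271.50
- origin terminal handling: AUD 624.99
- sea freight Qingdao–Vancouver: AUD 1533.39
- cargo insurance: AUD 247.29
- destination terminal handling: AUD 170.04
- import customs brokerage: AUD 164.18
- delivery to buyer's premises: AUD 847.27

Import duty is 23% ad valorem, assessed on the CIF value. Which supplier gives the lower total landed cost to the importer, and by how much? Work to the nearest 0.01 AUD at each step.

Supplier B is cheaper by AUD 3667.63

Supplier A (EXW):
CIF value = EXW price + inland to port + export clearance + origin terminal + freight + insurance = 42056.52 + 943.04 + 271.50 + 624.99 + 1533.39 + 247.29 = 45676.73
Import duty = 45676.73 × 23% = 10505.65
Buyer bears (A): 943.04 + 271.50 + 624.99 + 1533.39 + 247.29 + 170.04 + 164.18 + 847.27 = 4801.70
Landed cost (A) = invoice 42056.52 + 4801.70 + duty 10505.65 = 57363.87
Supplier B (FCA):
CIF value = FCA price + origin terminal + freight + insurance = 40289.25 + 624.99 + 1533.39 + 247.29 = 42694.92
Import duty = 42694.92 × 23% = 9819.83
Buyer bears (B): 624.99 + 1533.39 + 247.29 + 170.04 + 164.18 + 847.27 = 3587.16
Landed cost (B) = invoice 40289.25 + 3587.16 + duty 9819.83 = 53696.24
Difference = |57363.87 − 53696.24| = 3667.63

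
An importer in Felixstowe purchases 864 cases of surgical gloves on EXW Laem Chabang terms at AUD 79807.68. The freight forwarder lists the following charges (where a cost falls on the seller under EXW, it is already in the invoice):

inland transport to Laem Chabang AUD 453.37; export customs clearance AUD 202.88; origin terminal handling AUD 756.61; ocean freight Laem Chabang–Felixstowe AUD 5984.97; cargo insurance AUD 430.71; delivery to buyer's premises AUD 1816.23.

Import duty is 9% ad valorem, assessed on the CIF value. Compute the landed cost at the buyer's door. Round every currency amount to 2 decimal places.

EXW: the seller makes goods available at their premises; the buyer bears all onward costs.
CIF value = EXW price + inland to port + export clearance + origin terminal + freight + insurance = 79807.68 + 453.37 + 202.88 + 756.61 + 5984.97 + 430.71 = 87636.22
Import duty = 87636.22 × 9% = 7887.26
Buyer bears: inland to port 453.37 + export clearance 202.88 + origin terminal 756.61 + freight 5984.97 + insurance 430.71 + delivery 1816.23 + duty 7887.26 = 17532.03
Landed cost = invoice 79807.68 + 17532.03 = 97339.71

Total landed cost: AUD 97339.71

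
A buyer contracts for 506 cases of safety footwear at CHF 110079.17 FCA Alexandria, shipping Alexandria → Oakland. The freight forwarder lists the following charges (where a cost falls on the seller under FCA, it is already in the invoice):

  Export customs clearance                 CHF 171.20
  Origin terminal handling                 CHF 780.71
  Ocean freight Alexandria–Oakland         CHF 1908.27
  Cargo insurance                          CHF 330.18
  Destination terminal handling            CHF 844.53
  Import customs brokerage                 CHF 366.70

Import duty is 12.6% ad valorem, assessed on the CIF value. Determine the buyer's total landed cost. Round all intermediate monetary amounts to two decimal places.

Total landed cost: CHF 128559.95

FCA: the seller delivers export-cleared goods to the carrier; the buyer bears costs from that point.
Already in the invoice (seller's account under FCA): export clearance — exclude.
CIF value = FCA price + origin terminal + freight + insurance = 110079.17 + 780.71 + 1908.27 + 330.18 = 113098.33
Import duty = 113098.33 × 12.6% = 14250.39
Buyer bears: origin terminal 780.71 + freight 1908.27 + insurance 330.18 + destination terminal 844.53 + brokerage 366.70 + duty 14250.39 = 18480.78
Landed cost = invoice 110079.17 + 18480.78 = 128559.95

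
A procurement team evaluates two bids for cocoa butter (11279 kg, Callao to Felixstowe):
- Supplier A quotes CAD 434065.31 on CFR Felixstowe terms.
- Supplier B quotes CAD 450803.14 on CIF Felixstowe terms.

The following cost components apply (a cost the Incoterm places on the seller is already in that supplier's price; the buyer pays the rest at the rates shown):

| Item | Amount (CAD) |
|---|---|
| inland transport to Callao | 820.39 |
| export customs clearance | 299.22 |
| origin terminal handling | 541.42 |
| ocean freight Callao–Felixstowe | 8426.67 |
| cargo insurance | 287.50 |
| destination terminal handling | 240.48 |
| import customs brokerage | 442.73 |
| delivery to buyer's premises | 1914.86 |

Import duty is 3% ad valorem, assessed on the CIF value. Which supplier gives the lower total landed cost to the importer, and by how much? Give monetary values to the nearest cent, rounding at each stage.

Supplier A is cheaper by CAD 16943.84

Supplier A (CFR):
CIF value = CFR price + insurance = 434065.31 + 287.50 = 434352.81
Import duty = 434352.81 × 3% = 13030.58
Buyer bears (A): 287.50 + 240.48 + 442.73 + 1914.86 = 2885.57
Landed cost (A) = invoice 434065.31 + 2885.57 + duty 13030.58 = 449981.46
Supplier B (CIF):
The CIF price already equals the CIF value: 450803.14
Import duty = 450803.14 × 3% = 13524.09
Buyer bears (B): 240.48 + 442.73 + 1914.86 = 2598.07
Landed cost (B) = invoice 450803.14 + 2598.07 + duty 13524.09 = 466925.30
Difference = |449981.46 − 466925.30| = 16943.84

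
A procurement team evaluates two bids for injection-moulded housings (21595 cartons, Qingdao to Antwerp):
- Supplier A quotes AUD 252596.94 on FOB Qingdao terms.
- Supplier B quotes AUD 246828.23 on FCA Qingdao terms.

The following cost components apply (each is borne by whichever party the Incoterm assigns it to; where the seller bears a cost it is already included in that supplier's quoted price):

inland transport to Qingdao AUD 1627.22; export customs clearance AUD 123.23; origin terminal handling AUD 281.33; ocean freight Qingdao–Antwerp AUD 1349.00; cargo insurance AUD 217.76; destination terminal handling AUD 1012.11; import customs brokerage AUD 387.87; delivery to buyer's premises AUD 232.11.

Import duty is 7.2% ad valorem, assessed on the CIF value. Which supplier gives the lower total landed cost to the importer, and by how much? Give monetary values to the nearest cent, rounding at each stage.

Supplier B is cheaper by AUD 5882.47

Supplier A (FOB):
CIF value = FOB price + freight + insurance = 252596.94 + 1349.00 + 217.76 = 254163.70
Import duty = 254163.70 × 7.2% = 18299.79
Buyer bears (A): 1349.00 + 217.76 + 1012.11 + 387.87 + 232.11 = 3198.85
Landed cost (A) = invoice 252596.94 + 3198.85 + duty 18299.79 = 274095.58
Supplier B (FCA):
CIF value = FCA price + origin terminal + freight + insurance = 246828.23 + 281.33 + 1349.00 + 217.76 = 248676.32
Import duty = 248676.32 × 7.2% = 17904.70
Buyer bears (B): 281.33 + 1349.00 + 217.76 + 1012.11 + 387.87 + 232.11 = 3480.18
Landed cost (B) = invoice 246828.23 + 3480.18 + duty 17904.70 = 268213.11
Difference = |274095.58 − 268213.11| = 5882.47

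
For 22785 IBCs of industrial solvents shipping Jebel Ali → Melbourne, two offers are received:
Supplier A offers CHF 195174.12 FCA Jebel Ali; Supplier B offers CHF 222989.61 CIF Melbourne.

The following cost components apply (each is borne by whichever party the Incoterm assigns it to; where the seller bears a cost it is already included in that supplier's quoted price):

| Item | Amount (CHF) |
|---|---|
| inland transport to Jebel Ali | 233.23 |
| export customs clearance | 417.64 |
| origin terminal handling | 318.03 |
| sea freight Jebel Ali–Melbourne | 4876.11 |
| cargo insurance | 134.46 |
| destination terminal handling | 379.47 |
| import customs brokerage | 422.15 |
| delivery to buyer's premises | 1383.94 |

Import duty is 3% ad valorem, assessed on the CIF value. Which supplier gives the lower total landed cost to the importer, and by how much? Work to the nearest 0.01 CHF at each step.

Supplier A is cheaper by CHF 23161.50

Supplier A (FCA):
CIF value = FCA price + origin terminal + freight + insurance = 195174.12 + 318.03 + 4876.11 + 134.46 = 200502.72
Import duty = 200502.72 × 3% = 6015.08
Buyer bears (A): 318.03 + 4876.11 + 134.46 + 379.47 + 422.15 + 1383.94 = 7514.16
Landed cost (A) = invoice 195174.12 + 7514.16 + duty 6015.08 = 208703.36
Supplier B (CIF):
The CIF price already equals the CIF value: 222989.61
Import duty = 222989.61 × 3% = 6689.69
Buyer bears (B): 379.47 + 422.15 + 1383.94 = 2185.56
Landed cost (B) = invoice 222989.61 + 2185.56 + duty 6689.69 = 231864.86
Difference = |208703.36 − 231864.86| = 23161.50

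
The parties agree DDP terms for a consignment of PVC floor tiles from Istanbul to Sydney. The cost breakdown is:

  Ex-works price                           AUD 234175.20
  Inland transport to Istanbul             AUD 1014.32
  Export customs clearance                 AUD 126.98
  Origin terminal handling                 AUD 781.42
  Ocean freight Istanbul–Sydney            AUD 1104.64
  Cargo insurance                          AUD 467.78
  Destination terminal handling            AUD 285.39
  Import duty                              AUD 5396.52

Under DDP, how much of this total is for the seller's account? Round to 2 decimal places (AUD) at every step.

DDP: the seller bears all costs including import duty.
Seller's account: goods 234175.20 + inland to port 1014.32 + export clearance 126.98 + origin terminal 781.42 + freight 1104.64 + insurance 467.78 + destination terminal 285.39 + duty 5396.52 = 243352.25
Buyer's account: 0.00

Seller's account: AUD 243352.25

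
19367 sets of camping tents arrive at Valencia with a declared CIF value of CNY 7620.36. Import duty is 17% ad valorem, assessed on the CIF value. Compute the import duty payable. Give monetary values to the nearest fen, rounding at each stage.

Import duty: CNY 1295.46

Import duty = 7620.36 × 17% = 1295.46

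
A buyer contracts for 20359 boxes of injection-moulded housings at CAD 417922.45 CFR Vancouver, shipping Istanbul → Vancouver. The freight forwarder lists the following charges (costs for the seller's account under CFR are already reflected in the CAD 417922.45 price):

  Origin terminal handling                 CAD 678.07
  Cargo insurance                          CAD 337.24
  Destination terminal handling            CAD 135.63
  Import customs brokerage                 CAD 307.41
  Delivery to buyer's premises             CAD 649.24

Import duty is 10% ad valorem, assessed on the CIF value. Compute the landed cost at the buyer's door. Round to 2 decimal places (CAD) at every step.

Total landed cost: CAD 461177.94

CFR: the seller pays costs through ocean freight to the destination port, but not insurance.
Already in the invoice (seller's account under CFR): origin terminal — exclude.
CIF value = CFR price + insurance = 417922.45 + 337.24 = 418259.69
Import duty = 418259.69 × 10% = 41825.97
Buyer bears: insurance 337.24 + destination terminal 135.63 + brokerage 307.41 + delivery 649.24 + duty 41825.97 = 43255.49
Landed cost = invoice 417922.45 + 43255.49 = 461177.94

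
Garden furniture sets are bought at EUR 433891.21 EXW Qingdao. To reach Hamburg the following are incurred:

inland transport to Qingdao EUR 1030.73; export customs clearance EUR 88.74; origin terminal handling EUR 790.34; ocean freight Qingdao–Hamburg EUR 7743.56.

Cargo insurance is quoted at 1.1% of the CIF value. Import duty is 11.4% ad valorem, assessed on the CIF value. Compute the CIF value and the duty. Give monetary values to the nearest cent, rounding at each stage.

CIF value: EUR 448477.84; import duty: EUR 51126.47

Let C be the CIF value. C = EXW price + pre-shipment costs + freight + 1.1% × C
C − 1.1% × C = 433891.21 + 1030.73 + 88.74 + 790.34 + 7743.56
0.989 × C = 443544.58
C = 443544.58 / 0.989 = 448477.84
Insurance premium = 1.1% × 448477.84 = 4933.26
Import duty = 448477.84 × 11.4% = 51126.47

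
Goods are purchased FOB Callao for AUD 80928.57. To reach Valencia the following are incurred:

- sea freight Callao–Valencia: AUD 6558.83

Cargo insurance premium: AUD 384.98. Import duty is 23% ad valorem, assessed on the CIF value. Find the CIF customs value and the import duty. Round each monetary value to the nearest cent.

CIF value: AUD 87872.38; import duty: AUD 20210.65

CIF = FOB price + freight + insurance
CIF = 80928.57 + 6558.83 + 384.98 = 87872.38
Import duty = 87872.38 × 23% = 20210.65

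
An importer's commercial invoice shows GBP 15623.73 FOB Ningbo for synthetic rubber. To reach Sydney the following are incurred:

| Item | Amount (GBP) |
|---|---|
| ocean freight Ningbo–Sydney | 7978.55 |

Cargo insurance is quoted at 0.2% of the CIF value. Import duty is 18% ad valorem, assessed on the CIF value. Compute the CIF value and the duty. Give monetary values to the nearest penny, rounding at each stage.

CIF value: GBP 23649.58; import duty: GBP 4256.92

Let C be the CIF value. C = FOB price + freight + 0.2% × C
C − 0.2% × C = 15623.73 + 7978.55
0.998 × C = 23602.28
C = 23602.28 / 0.998 = 23649.58
Insurance premium = 0.2% × 23649.58 = 47.30
Import duty = 23649.58 × 18% = 4256.92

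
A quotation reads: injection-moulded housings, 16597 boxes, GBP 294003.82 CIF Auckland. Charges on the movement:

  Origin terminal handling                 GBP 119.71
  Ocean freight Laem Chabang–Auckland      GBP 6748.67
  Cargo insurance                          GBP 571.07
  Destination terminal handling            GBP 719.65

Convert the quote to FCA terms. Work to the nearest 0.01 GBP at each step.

FCA price: GBP 286564.37

Not relevant to the conversion: destination terminal — on the buyer under both terms; not part of either seller's price.
From CIF to FCA, the seller no longer bears: origin terminal, freight, insurance.
FCA price = 294003.82 − 119.71 − 6748.67 − 571.07 = 286564.37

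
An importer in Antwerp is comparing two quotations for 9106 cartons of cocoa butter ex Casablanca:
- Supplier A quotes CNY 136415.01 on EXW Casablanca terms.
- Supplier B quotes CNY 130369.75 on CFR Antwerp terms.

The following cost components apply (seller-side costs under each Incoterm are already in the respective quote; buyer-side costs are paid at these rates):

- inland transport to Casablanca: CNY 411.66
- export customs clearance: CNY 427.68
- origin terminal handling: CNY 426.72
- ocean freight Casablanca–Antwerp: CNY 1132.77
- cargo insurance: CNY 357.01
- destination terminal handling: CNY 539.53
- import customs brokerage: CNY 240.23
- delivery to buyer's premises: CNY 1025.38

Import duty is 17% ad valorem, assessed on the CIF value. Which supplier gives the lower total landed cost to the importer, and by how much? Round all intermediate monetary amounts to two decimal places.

Supplier B is cheaper by CNY 9879.58

Supplier A (EXW):
CIF value = EXW price + inland to port + export clearance + origin terminal + freight + insurance = 136415.01 + 411.66 + 427.68 + 426.72 + 1132.77 + 357.01 = 139170.85
Import duty = 139170.85 × 17% = 23659.04
Buyer bears (A): 411.66 + 427.68 + 426.72 + 1132.77 + 357.01 + 539.53 + 240.23 + 1025.38 = 4560.98
Landed cost (A) = invoice 136415.01 + 4560.98 + duty 23659.04 = 164635.03
Supplier B (CFR):
CIF value = CFR price + insurance = 130369.75 + 357.01 = 130726.76
Import duty = 130726.76 × 17% = 22223.55
Buyer bears (B): 357.01 + 539.53 + 240.23 + 1025.38 = 2162.15
Landed cost (B) = invoice 130369.75 + 2162.15 + duty 22223.55 = 154755.45
Difference = |164635.03 − 154755.45| = 9879.58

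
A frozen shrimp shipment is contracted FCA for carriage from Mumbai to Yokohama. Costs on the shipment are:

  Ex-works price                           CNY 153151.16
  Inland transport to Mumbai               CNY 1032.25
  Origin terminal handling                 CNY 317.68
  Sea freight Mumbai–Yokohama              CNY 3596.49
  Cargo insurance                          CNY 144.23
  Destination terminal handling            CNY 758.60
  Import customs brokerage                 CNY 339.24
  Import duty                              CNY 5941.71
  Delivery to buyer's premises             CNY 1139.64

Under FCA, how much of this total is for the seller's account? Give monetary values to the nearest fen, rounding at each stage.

FCA: the seller delivers export-cleared goods to the carrier; the buyer bears costs from that point.
Seller's account: goods 153151.16 + inland to port 1032.25 = 154183.41
Buyer's account: origin terminal 317.68 + freight 3596.49 + insurance 144.23 + destination terminal 758.60 + brokerage 339.24 + duty 5941.71 + delivery 1139.64 = 12237.59

Seller's account: CNY 154183.41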